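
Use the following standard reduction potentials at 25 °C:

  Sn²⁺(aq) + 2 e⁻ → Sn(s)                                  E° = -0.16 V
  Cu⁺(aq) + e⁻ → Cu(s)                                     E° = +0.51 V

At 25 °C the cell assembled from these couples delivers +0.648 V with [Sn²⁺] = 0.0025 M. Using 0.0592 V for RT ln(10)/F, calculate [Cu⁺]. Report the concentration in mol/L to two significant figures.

Cu⁺/Cu is the cathode, Sn²⁺/Sn the anode: E°cell = +0.67 V, n = 2.
Overall reaction: 2 Cu⁺(aq) + Sn(s) → 2 Cu(s) + Sn²⁺(aq); Q = [Sn²⁺]^1/[Cu⁺]^2.
From E = E° − (0.0592/n) log Q: log Q = (E° − E)·n/0.0592 = (+0.67 − (+0.648))·2/0.0592 = 0.7432.
So 2·log[Cu⁺] = 1·log(0.0025) − log Q = -2.6021 − (0.7432) = -3.3453; log[Cu⁺] = -3.3453 / 2 = -1.6726; [Cu⁺] = 10^(-1.6726) ≈ 0.021 M.

0.021 M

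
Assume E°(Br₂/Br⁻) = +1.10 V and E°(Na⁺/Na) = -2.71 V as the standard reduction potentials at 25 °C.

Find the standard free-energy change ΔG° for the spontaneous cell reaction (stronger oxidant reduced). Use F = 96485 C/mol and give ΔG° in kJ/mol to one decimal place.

-735.2 kJ/mol

Br₂/Br⁻ (E° = +1.10 V) is the cathode; Na⁺/Na (E° = -2.71 V) is the anode, so E°cell = +3.81 V.
Balancing electrons gives n = 2 (lcm of 2 and 1).
ΔG° = −nFE° = −(2)(96485)(+3.81) = -735,216 J = -735.2 kJ/mol.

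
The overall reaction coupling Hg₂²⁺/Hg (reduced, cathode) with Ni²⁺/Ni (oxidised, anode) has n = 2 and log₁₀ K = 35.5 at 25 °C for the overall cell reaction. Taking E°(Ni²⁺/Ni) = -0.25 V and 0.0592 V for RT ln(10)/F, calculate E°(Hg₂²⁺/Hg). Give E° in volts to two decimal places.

E°cell = (0.0592/n)·log K = (0.0592/2)(35.5) = +1.051 V.
Since Hg₂²⁺/Hg is the cathode and Ni²⁺/Ni the anode, E°cell = E°(Hg₂²⁺/Hg) − E°(Ni²⁺/Ni).
So E°(Hg₂²⁺/Hg) = E°cell + E°(Ni²⁺/Ni) = +1.051 + (-0.25) = +0.80 V.

+0.80 V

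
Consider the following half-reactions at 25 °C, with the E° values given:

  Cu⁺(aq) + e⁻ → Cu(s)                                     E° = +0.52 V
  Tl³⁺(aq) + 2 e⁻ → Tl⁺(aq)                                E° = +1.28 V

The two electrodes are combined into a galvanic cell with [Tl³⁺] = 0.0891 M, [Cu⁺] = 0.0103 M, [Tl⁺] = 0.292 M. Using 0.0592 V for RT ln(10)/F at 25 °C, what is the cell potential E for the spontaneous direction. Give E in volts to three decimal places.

Tl³⁺/Tl⁺ is the cathode (higher E°), Cu⁺/Cu the anode: E°cell = +1.28 − (+0.52) = +0.76 V, n = 2.
Overall: Tl³⁺(aq) + 2 Cu(s) → Tl⁺(aq) + 2 Cu⁺(aq)
Q = [Tl⁺]·[Cu⁺]^2 / ([Tl³⁺]); log Q = -3.459.
E = E° − (0.0592/n) log Q = +0.76 − (0.0592/2)(-3.459) = +0.862 V.

+0.862 V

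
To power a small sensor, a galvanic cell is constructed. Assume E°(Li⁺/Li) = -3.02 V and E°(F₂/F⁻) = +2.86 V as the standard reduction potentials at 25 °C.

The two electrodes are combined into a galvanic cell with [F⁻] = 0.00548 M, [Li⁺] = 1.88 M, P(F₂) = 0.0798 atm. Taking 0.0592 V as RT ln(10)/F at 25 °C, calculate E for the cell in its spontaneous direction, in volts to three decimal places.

F₂/F⁻ is the cathode (higher E°), Li⁺/Li the anode: E°cell = +2.86 − (-3.02) = +5.88 V, n = 2.
Overall: F₂(g) + 2 Li(s) → 2 F⁻(aq) + 2 Li⁺(aq)
Q = [F⁻]^2·[Li⁺]^2 / (P(F₂)); log Q = -2.876.
E = E° − (0.0592/n) log Q = +5.88 − (0.0592/2)(-2.876) = +5.965 V.

+5.965 V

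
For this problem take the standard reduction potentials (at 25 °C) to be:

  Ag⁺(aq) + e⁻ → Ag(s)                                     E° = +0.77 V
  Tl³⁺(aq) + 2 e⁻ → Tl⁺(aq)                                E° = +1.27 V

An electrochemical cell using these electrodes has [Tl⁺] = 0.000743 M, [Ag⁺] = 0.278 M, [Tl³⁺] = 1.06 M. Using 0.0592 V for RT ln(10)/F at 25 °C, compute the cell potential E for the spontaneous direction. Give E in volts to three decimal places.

Tl³⁺/Tl⁺ is the cathode (higher E°), Ag⁺/Ag the anode: E°cell = +1.27 − (+0.77) = +0.50 V, n = 2.
Overall: Tl³⁺(aq) + 2 Ag(s) → Tl⁺(aq) + 2 Ag⁺(aq)
Q = [Tl⁺]·[Ag⁺]^2 / ([Tl³⁺]); log Q = -4.266.
E = E° − (0.0592/n) log Q = +0.50 − (0.0592/2)(-4.266) = +0.626 V.

+0.626 V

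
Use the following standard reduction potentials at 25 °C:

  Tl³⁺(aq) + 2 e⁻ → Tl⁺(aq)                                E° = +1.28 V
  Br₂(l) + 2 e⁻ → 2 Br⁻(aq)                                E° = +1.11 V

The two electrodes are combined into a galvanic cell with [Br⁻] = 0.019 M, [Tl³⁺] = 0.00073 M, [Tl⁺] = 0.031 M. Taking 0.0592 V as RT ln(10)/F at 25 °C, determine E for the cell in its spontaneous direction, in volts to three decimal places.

Tl³⁺/Tl⁺ is the cathode (higher E°), Br₂/Br⁻ the anode: E°cell = +1.28 − (+1.11) = +0.17 V, n = 2.
Overall: Tl³⁺(aq) + 2 Br⁻(aq) → Tl⁺(aq) + Br₂(l)
Q = [Tl⁺] / ([Tl³⁺]·[Br⁻]^2); log Q = 5.071.
E = E° − (0.0592/n) log Q = +0.17 − (0.0592/2)(5.071) = +0.020 V.

+0.020 V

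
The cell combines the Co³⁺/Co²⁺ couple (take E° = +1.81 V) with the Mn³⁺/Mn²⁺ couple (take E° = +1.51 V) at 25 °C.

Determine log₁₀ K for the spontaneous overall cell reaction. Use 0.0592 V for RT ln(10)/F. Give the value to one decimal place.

5.1

Cathode: Co³⁺/Co²⁺; anode: Mn³⁺/Mn²⁺. E°cell = +0.30 V, n = 1.
log K = nE°cell / 0.0592 = (1)(+0.30) / 0.0592 = 5.1.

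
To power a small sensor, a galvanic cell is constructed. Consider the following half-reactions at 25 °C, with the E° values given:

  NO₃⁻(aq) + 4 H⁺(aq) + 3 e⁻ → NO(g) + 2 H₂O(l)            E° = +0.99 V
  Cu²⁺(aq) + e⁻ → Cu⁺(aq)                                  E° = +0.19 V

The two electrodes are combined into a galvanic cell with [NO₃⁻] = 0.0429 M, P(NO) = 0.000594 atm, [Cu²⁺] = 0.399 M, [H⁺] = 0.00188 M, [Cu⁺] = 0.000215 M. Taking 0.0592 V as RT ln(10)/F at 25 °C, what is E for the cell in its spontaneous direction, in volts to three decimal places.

+0.428 V

NO₃⁻/NO is the cathode (higher E°), Cu²⁺/Cu⁺ the anode: E°cell = +0.99 − (+0.19) = +0.80 V, n = 3.
Overall: NO₃⁻(aq) + 4 H⁺(aq) + 3 Cu⁺(aq) → NO(g) + 2 H₂O(l) + 3 Cu²⁺(aq)
Q = P(NO)·[Cu²⁺]^3 / ([NO₃⁻]·[H⁺]^4·[Cu⁺]^3); log Q = 18.850.
E = E° − (0.0592/n) log Q = +0.80 − (0.0592/3)(18.850) = +0.428 V.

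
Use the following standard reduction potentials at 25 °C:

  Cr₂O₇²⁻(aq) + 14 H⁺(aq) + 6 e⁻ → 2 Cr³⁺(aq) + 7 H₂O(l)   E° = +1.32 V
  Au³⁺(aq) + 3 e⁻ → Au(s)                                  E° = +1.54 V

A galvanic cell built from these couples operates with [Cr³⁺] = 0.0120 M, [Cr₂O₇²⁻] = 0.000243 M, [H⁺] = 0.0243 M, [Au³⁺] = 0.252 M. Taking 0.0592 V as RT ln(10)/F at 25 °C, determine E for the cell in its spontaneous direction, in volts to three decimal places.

+0.429 V

Au³⁺/Au is the cathode (higher E°), Cr₂O₇²⁻/Cr³⁺ the anode: E°cell = +1.54 − (+1.32) = +0.22 V, n = 6.
Overall: 2 Au³⁺(aq) + 2 Cr³⁺(aq) + 7 H₂O(l) → 2 Au(s) + Cr₂O₇²⁻(aq) + 14 H⁺(aq)
Q = [Cr₂O₇²⁻]·[H⁺]^14 / ([Au³⁺]^2·[Cr³⁺]^2); log Q = -21.177.
E = E° − (0.0592/n) log Q = +0.22 − (0.0592/6)(-21.177) = +0.429 V.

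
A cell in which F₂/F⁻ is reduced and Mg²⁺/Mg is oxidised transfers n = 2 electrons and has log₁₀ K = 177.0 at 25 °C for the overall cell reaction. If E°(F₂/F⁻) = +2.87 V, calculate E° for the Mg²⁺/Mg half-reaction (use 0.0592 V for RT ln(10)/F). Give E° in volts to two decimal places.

-2.37 V

E°cell = (0.0592/n)·log K = (0.0592/2)(177.0) = +5.239 V.
Since F₂/F⁻ is the cathode and Mg²⁺/Mg the anode, E°cell = E°(F₂/F⁻) − E°(Mg²⁺/Mg).
So E°(Mg²⁺/Mg) = E°(F₂/F⁻) − E°cell = (+2.87) − (+5.239) = -2.37 V.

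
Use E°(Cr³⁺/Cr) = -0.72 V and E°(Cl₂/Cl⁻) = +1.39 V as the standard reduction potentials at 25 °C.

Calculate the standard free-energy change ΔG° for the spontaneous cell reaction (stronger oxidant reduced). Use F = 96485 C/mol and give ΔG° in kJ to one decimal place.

Cl₂/Cl⁻ (E° = +1.39 V) is the cathode; Cr³⁺/Cr (E° = -0.72 V) is the anode, so E°cell = +2.11 V.
Balancing electrons gives n = 6 (lcm of 2 and 3).
ΔG° = −nFE° = −(6)(96485)(+2.11) = -1,221,500 J = -1221.5 kJ.

-1221.5 kJ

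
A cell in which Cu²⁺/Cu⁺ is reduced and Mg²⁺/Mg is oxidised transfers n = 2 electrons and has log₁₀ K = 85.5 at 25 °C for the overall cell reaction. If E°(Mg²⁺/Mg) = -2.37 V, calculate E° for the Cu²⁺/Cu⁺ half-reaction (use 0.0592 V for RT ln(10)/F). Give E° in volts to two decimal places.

+0.16 V

E°cell = (0.0592/n)·log K = (0.0592/2)(85.5) = +2.531 V.
Since Cu²⁺/Cu⁺ is the cathode and Mg²⁺/Mg the anode, E°cell = E°(Cu²⁺/Cu⁺) − E°(Mg²⁺/Mg).
So E°(Cu²⁺/Cu⁺) = E°cell + E°(Mg²⁺/Mg) = +2.531 + (-2.37) = +0.16 V.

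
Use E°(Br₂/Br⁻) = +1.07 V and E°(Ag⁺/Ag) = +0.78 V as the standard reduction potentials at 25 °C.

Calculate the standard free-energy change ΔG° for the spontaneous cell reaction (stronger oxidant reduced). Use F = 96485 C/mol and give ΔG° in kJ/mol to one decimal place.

-56.0 kJ/mol

Br₂/Br⁻ (E° = +1.07 V) is the cathode; Ag⁺/Ag (E° = +0.78 V) is the anode, so E°cell = +0.29 V.
Balancing electrons gives n = 2 (lcm of 2 and 1).
ΔG° = −nFE° = −(2)(96485)(+0.29) = -55,961 J = -56.0 kJ/mol.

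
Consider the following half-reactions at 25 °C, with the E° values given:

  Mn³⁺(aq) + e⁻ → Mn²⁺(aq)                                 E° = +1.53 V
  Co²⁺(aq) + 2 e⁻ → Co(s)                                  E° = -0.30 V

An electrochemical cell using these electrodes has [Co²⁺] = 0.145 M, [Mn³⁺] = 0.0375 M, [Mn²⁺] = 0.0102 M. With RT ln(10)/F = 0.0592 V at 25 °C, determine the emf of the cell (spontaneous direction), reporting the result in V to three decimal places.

+1.888 V

Mn³⁺/Mn²⁺ is the cathode (higher E°), Co²⁺/Co the anode: E°cell = +1.53 − (-0.30) = +1.83 V, n = 2.
Overall: 2 Mn³⁺(aq) + Co(s) → 2 Mn²⁺(aq) + Co²⁺(aq)
Q = [Mn²⁺]^2·[Co²⁺] / ([Mn³⁺]^2); log Q = -1.969.
E = E° − (0.0592/n) log Q = +1.83 − (0.0592/2)(-1.969) = +1.888 V.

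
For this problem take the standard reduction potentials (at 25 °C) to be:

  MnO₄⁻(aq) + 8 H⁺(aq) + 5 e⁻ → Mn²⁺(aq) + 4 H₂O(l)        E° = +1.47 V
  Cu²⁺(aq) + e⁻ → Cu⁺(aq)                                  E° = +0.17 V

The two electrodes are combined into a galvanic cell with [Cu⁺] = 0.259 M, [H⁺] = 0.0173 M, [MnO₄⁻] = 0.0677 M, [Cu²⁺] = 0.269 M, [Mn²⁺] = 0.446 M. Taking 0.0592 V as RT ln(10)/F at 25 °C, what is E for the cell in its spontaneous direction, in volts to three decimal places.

MnO₄⁻/Mn²⁺ is the cathode (higher E°), Cu²⁺/Cu⁺ the anode: E°cell = +1.47 − (+0.17) = +1.30 V, n = 5.
Overall: MnO₄⁻(aq) + 8 H⁺(aq) + 5 Cu⁺(aq) → Mn²⁺(aq) + 4 H₂O(l) + 5 Cu²⁺(aq)
Q = [Mn²⁺]·[Cu²⁺]^5 / ([MnO₄⁻]·[H⁺]^8·[Cu⁺]^5); log Q = 14.997.
E = E° − (0.0592/n) log Q = +1.30 − (0.0592/5)(14.997) = +1.122 V.

+1.122 V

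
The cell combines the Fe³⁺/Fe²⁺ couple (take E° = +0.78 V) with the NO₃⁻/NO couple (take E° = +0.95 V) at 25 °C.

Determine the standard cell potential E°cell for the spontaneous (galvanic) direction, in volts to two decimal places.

+0.17 V

The NO₃⁻/NO couple has the higher reduction potential, so it is the cathode; Fe³⁺/Fe²⁺ is oxidised at the anode.
E°cell = E°(cathode) − E°(anode) = (+0.95) − (+0.78) = +0.17 V.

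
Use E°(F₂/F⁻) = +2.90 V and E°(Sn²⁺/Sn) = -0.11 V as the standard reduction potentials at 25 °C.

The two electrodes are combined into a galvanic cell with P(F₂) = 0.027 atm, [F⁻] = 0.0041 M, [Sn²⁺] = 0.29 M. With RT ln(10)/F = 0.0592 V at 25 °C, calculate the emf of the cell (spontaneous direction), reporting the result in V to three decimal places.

+3.121 V

F₂/F⁻ is the cathode (higher E°), Sn²⁺/Sn the anode: E°cell = +2.90 − (-0.11) = +3.01 V, n = 2.
Overall: F₂(g) + Sn(s) → 2 F⁻(aq) + Sn²⁺(aq)
Q = [F⁻]^2·[Sn²⁺] / (P(F₂)); log Q = -3.743.
E = E° − (0.0592/n) log Q = +3.01 − (0.0592/2)(-3.743) = +3.121 V.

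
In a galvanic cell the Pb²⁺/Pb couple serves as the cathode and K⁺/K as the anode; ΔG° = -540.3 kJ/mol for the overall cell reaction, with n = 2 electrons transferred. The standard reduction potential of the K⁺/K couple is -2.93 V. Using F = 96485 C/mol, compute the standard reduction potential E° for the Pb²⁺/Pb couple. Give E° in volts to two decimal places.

-0.13 V

E°cell = −ΔG°/(nF) = −(-540.3×10³)/((2)(96485)) = +2.800 V.
Since Pb²⁺/Pb is the cathode and K⁺/K the anode, E°cell = E°(Pb²⁺/Pb) − E°(K⁺/K).
So E°(Pb²⁺/Pb) = E°cell + E°(K⁺/K) = +2.800 + (-2.93) = -0.13 V.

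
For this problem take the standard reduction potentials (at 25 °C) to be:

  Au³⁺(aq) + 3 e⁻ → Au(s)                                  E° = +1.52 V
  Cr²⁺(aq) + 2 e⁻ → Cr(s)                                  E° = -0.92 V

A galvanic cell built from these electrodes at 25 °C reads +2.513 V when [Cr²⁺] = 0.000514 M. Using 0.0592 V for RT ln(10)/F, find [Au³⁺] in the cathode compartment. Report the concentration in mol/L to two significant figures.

0.058 M

Au³⁺/Au is the cathode, Cr²⁺/Cr the anode: E°cell = +2.44 V, n = 6.
Overall reaction: 2 Au³⁺(aq) + 3 Cr(s) → 2 Au(s) + 3 Cr²⁺(aq); Q = [Cr²⁺]^3/[Au³⁺]^2.
From E = E° − (0.0592/n) log Q: log Q = (E° − E)·n/0.0592 = (+2.44 − (+2.513))·6/0.0592 = -7.3986.
So 2·log[Au³⁺] = 3·log(0.000514) − log Q = -9.8671 − (-7.3986) = -2.4685; log[Au³⁺] = -2.4685 / 2 = -1.2343; [Au³⁺] = 10^(-1.2343) ≈ 0.058 M.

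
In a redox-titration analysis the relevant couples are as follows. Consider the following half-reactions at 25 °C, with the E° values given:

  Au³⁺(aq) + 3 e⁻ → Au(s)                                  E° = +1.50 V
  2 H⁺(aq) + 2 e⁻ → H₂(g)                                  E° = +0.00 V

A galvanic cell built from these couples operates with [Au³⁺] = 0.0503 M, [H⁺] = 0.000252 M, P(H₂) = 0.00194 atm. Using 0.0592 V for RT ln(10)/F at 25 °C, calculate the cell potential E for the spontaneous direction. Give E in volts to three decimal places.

Au³⁺/Au is the cathode (higher E°), H⁺/H₂ the anode: E°cell = +1.50 − (+0.00) = +1.50 V, n = 6.
Overall: 2 Au³⁺(aq) + 3 H₂(g) → 2 Au(s) + 6 H⁺(aq)
Q = [H⁺]^6 / ([Au³⁺]^2·P(H₂)^3); log Q = -10.858.
E = E° − (0.0592/n) log Q = +1.50 − (0.0592/6)(-10.858) = +1.607 V.

+1.607 V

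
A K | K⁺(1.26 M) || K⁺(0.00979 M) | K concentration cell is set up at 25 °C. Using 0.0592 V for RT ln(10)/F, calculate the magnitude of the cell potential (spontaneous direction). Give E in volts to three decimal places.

For a concentration cell E°cell = 0. The 1.26 M side is the cathode (reduction is favoured where [K⁺] is higher).
With n = 1, E = −(0.0592/1) log([K⁺]ₐₙ/[K⁺]꜀ₐₜ) = −(0.0592/1) log(0.00979/1.26) = −(0.0592/1)(-2.110) = +0.125 V.

+0.125 V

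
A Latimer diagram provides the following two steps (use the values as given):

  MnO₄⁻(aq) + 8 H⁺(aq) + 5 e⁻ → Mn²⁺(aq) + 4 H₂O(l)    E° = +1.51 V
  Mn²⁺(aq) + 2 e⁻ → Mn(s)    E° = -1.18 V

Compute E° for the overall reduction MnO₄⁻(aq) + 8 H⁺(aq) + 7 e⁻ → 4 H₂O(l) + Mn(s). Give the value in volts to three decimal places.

Since ΔG° = −nFE° is additive over sequential reductions, n₃E°₃ = n₁E°₁ + n₂E°₂.
E°₃ = (5×+1.51 + 2×-1.18) / 7 = (+5.190) / 7 = +0.741 V.
Simply averaging or adding the two E° values would be wrong; the electron-weighted sum is required.

+0.741 V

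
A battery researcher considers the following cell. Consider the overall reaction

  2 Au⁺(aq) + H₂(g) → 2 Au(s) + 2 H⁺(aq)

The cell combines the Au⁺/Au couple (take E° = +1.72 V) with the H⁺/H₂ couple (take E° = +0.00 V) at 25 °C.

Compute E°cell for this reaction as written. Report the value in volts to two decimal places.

The Au⁺/Au couple has the higher reduction potential, so it is the cathode; H⁺/H₂ is oxidised at the anode.
E°cell = E°(cathode) − E°(anode) = (+1.72) − (+0.00) = +1.72 V.
Since E°cell > 0, the reaction is spontaneous under standard conditions.

+1.72 V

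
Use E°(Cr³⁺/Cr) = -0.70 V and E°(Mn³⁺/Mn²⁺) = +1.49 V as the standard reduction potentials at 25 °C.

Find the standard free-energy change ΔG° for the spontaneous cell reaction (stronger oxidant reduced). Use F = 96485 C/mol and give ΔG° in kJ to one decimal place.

Mn³⁺/Mn²⁺ (E° = +1.49 V) is the cathode; Cr³⁺/Cr (E° = -0.70 V) is the anode, so E°cell = +2.19 V.
Balancing electrons gives n = 3 (lcm of 1 and 3).
ΔG° = −nFE° = −(3)(96485)(+2.19) = -633,906 J = -633.9 kJ.

-633.9 kJ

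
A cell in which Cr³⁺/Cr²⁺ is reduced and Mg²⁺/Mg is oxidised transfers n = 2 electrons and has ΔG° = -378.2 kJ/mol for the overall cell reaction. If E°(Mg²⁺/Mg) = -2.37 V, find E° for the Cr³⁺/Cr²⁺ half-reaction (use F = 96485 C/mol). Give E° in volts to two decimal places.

E°cell = −ΔG°/(nF) = −(-378.2×10³)/((2)(96485)) = +1.960 V.
Since Cr³⁺/Cr²⁺ is the cathode and Mg²⁺/Mg the anode, E°cell = E°(Cr³⁺/Cr²⁺) − E°(Mg²⁺/Mg).
So E°(Cr³⁺/Cr²⁺) = E°cell + E°(Mg²⁺/Mg) = +1.960 + (-2.37) = -0.41 V.

-0.41 V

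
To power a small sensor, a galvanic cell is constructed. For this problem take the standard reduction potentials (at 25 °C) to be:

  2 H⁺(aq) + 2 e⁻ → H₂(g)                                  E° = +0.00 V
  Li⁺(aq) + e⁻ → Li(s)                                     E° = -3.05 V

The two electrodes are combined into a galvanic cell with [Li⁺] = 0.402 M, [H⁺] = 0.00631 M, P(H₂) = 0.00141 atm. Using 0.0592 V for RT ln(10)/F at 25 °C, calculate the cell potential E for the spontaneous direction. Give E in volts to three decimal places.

+3.028 V

H⁺/H₂ is the cathode (higher E°), Li⁺/Li the anode: E°cell = +0.00 − (-3.05) = +3.05 V, n = 2.
Overall: 2 H⁺(aq) + 2 Li(s) → H₂(g) + 2 Li⁺(aq)
Q = P(H₂)·[Li⁺]^2 / ([H⁺]^2); log Q = 0.758.
E = E° − (0.0592/n) log Q = +3.05 − (0.0592/2)(0.758) = +3.028 V.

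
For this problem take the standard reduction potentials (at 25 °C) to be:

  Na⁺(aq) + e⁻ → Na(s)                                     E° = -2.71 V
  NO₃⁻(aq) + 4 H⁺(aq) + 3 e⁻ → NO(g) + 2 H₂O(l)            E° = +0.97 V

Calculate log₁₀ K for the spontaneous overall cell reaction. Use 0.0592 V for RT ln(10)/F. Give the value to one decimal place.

186.5

Cathode: NO₃⁻/NO; anode: Na⁺/Na. E°cell = +3.68 V, n = 3.
log K = nE°cell / 0.0592 = (3)(+3.68) / 0.0592 = 186.5.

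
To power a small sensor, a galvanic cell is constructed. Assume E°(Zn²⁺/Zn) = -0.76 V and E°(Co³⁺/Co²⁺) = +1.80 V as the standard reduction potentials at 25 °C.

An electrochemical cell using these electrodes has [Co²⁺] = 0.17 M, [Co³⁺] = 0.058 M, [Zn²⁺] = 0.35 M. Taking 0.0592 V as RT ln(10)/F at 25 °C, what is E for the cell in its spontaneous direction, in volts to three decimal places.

Co³⁺/Co²⁺ is the cathode (higher E°), Zn²⁺/Zn the anode: E°cell = +1.80 − (-0.76) = +2.56 V, n = 2.
Overall: 2 Co³⁺(aq) + Zn(s) → 2 Co²⁺(aq) + Zn²⁺(aq)
Q = [Co²⁺]^2·[Zn²⁺] / ([Co³⁺]^2); log Q = 0.478.
E = E° − (0.0592/n) log Q = +2.56 − (0.0592/2)(0.478) = +2.546 V.

+2.546 V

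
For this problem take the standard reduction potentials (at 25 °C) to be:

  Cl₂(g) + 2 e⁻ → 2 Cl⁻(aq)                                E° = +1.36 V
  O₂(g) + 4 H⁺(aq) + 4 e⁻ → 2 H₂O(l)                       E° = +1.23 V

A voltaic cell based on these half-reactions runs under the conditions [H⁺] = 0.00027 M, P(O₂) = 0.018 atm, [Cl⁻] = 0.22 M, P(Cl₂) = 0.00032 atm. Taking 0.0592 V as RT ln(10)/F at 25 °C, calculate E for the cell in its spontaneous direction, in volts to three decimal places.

+0.303 V

Cl₂/Cl⁻ is the cathode (higher E°), O₂/H₂O the anode: E°cell = +1.36 − (+1.23) = +0.13 V, n = 4.
Overall: 2 Cl₂(g) + 2 H₂O(l) → 4 Cl⁻(aq) + O₂(g) + 4 H⁺(aq)
Q = [Cl⁻]^4·P(O₂)·[H⁺]^4 / (P(Cl₂)^2); log Q = -11.660.
E = E° − (0.0592/n) log Q = +0.13 − (0.0592/4)(-11.660) = +0.303 V.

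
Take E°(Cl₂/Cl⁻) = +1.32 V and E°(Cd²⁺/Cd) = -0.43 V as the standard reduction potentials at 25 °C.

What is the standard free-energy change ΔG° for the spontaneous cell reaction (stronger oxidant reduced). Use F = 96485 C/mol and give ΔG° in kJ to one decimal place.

Cl₂/Cl⁻ (E° = +1.32 V) is the cathode; Cd²⁺/Cd (E° = -0.43 V) is the anode, so E°cell = +1.75 V.
Balancing electrons gives n = 2 (lcm of 2 and 2).
ΔG° = −nFE° = −(2)(96485)(+1.75) = -337,698 J = -337.7 kJ.

-337.7 kJ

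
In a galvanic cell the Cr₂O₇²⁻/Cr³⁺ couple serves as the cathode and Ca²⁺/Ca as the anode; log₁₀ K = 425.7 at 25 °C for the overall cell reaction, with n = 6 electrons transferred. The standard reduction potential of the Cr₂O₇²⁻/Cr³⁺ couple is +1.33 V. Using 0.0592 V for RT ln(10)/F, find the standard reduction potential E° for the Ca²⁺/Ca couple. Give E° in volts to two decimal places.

-2.87 V

E°cell = (0.0592/n)·log K = (0.0592/6)(425.7) = +4.200 V.
Since Cr₂O₇²⁻/Cr³⁺ is the cathode and Ca²⁺/Ca the anode, E°cell = E°(Cr₂O₇²⁻/Cr³⁺) − E°(Ca²⁺/Ca).
So E°(Ca²⁺/Ca) = E°(Cr₂O₇²⁻/Cr³⁺) − E°cell = (+1.33) − (+4.200) = -2.87 V.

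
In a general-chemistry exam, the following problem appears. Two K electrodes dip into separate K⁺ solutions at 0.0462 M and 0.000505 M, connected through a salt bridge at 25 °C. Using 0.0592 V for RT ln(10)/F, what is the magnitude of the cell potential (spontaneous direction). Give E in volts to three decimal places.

+0.116 V

For a concentration cell E°cell = 0. The 0.0462 M side is the cathode (reduction is favoured where [K⁺] is higher).
With n = 1, E = −(0.0592/1) log([K⁺]ₐₙ/[K⁺]꜀ₐₜ) = −(0.0592/1) log(0.000505/0.0462) = −(0.0592/1)(-1.961) = +0.116 V.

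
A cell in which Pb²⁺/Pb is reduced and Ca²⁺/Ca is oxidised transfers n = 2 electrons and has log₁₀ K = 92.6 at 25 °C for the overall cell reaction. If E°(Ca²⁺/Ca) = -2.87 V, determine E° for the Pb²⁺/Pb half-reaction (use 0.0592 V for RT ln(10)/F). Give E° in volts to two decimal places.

-0.13 V

E°cell = (0.0592/n)·log K = (0.0592/2)(92.6) = +2.741 V.
Since Pb²⁺/Pb is the cathode and Ca²⁺/Ca the anode, E°cell = E°(Pb²⁺/Pb) − E°(Ca²⁺/Ca).
So E°(Pb²⁺/Pb) = E°cell + E°(Ca²⁺/Ca) = +2.741 + (-2.87) = -0.13 V.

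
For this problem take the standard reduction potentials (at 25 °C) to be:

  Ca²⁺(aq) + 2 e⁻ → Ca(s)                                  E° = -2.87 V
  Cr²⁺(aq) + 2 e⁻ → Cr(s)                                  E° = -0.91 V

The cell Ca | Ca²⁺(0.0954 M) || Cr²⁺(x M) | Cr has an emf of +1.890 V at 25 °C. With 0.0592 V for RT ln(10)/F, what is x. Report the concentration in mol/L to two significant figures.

0.00041 M

Cr²⁺/Cr is the cathode, Ca²⁺/Ca the anode: E°cell = +1.96 V, n = 2.
Overall reaction: Cr²⁺(aq) + Ca(s) → Cr(s) + Ca²⁺(aq); Q = [Ca²⁺]^1/[Cr²⁺]^1.
From E = E° − (0.0592/n) log Q: log Q = (E° − E)·n/0.0592 = (+1.96 − (+1.890))·2/0.0592 = 2.3649.
So 1·log[Cr²⁺] = 1·log(0.0954) − log Q = -1.0205 − (2.3649) = -3.3854; [Cr²⁺] = 10^(-3.3854) ≈ 0.00041 M.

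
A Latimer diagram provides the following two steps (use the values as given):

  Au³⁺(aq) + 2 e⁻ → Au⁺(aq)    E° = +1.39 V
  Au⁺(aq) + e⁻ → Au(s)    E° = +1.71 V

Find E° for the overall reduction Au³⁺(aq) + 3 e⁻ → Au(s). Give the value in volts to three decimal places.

+1.497 V

Adding the free-energy changes (−nFE°) of the two steps gives −n₃FE°₃ = −n₁FE°₁ − n₂FE°₂.
E°₃ = (2×+1.39 + 1×+1.71) / 3 = (+4.490) / 3 = +1.497 V.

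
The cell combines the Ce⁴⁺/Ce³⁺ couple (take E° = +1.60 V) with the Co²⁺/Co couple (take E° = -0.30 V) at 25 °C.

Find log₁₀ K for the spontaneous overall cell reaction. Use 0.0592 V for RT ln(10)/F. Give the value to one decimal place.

Cathode: Ce⁴⁺/Ce³⁺; anode: Co²⁺/Co. E°cell = +1.90 V, n = 2.
log K = nE°cell / 0.0592 = (2)(+1.90) / 0.0592 = 64.2.

64.2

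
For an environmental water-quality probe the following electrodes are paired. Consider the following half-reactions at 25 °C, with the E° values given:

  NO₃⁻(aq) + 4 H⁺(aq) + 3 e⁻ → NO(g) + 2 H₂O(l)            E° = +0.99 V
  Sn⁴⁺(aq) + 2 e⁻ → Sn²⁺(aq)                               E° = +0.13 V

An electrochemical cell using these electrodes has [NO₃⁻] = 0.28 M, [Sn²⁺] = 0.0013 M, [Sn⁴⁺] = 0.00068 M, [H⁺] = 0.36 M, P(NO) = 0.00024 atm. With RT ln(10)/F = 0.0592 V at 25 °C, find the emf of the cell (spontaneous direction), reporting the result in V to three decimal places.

+0.894 V

NO₃⁻/NO is the cathode (higher E°), Sn⁴⁺/Sn²⁺ the anode: E°cell = +0.99 − (+0.13) = +0.86 V, n = 6.
Overall: 2 NO₃⁻(aq) + 8 H⁺(aq) + 3 Sn²⁺(aq) → 2 NO(g) + 4 H₂O(l) + 3 Sn⁴⁺(aq)
Q = P(NO)^2·[Sn⁴⁺]^3 / ([NO₃⁻]^2·[H⁺]^8·[Sn²⁺]^3); log Q = -3.429.
E = E° − (0.0592/n) log Q = +0.86 − (0.0592/6)(-3.429) = +0.894 V.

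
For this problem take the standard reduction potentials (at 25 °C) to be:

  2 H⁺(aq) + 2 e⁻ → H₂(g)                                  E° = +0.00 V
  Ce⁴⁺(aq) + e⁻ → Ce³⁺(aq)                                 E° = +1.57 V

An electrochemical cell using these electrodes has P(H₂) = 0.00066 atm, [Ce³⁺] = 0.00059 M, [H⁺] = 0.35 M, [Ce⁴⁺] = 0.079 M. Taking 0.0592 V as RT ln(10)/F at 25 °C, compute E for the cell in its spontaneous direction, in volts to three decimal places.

Ce⁴⁺/Ce³⁺ is the cathode (higher E°), H⁺/H₂ the anode: E°cell = +1.57 − (+0.00) = +1.57 V, n = 2.
Overall: 2 Ce⁴⁺(aq) + H₂(g) → 2 Ce³⁺(aq) + 2 H⁺(aq)
Q = [Ce³⁺]^2·[H⁺]^2 / ([Ce⁴⁺]^2·P(H₂)); log Q = -1.985.
E = E° − (0.0592/n) log Q = +1.57 − (0.0592/2)(-1.985) = +1.629 V.

+1.629 V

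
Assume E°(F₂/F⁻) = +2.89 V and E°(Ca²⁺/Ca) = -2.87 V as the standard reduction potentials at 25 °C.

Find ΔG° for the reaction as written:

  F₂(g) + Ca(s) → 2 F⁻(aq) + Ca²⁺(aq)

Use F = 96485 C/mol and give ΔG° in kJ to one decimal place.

-1111.5 kJ

As written, F₂/F⁻ is reduced (cathode) and Ca²⁺/Ca is oxidised (anode), so E°cell = (+2.89) − (-2.87) = +5.76 V.
Balancing electrons gives n = 2.
ΔG° = −nFE° = −(2)(96485)(+5.76) = -1,111,507 J = -1111.5 kJ.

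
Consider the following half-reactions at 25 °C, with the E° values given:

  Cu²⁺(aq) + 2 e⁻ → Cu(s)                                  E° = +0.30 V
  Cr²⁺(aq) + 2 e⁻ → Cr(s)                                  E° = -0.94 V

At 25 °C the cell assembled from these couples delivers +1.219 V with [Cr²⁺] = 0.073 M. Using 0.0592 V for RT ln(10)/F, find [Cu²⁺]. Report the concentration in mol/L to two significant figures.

0.014 M

Cu²⁺/Cu is the cathode, Cr²⁺/Cr the anode: E°cell = +1.24 V, n = 2.
Overall reaction: Cu²⁺(aq) + Cr(s) → Cu(s) + Cr²⁺(aq); Q = [Cr²⁺]^1/[Cu²⁺]^1.
From E = E° − (0.0592/n) log Q: log Q = (E° − E)·n/0.0592 = (+1.24 − (+1.219))·2/0.0592 = 0.7095.
So 1·log[Cu²⁺] = 1·log(0.073) − log Q = -1.1367 − (0.7095) = -1.8462; [Cu²⁺] = 10^(-1.8462) ≈ 0.014 M.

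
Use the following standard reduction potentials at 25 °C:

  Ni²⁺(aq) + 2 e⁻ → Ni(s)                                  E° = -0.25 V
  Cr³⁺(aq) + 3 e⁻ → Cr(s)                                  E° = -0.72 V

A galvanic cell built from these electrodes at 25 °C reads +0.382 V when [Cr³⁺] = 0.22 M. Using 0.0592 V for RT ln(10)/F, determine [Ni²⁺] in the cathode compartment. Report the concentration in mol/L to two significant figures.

Ni²⁺/Ni is the cathode, Cr³⁺/Cr the anode: E°cell = +0.47 V, n = 6.
Overall reaction: 3 Ni²⁺(aq) + 2 Cr(s) → 3 Ni(s) + 2 Cr³⁺(aq); Q = [Cr³⁺]^2/[Ni²⁺]^3.
From E = E° − (0.0592/n) log Q: log Q = (E° − E)·n/0.0592 = (+0.47 − (+0.382))·6/0.0592 = 8.9189.
So 3·log[Ni²⁺] = 2·log(0.22) − log Q = -1.3152 − (8.9189) = -10.2341; log[Ni²⁺] = -10.2341 / 3 = -3.4114; [Ni²⁺] = 10^(-3.4114) ≈ 0.00039 M.

0.00039 M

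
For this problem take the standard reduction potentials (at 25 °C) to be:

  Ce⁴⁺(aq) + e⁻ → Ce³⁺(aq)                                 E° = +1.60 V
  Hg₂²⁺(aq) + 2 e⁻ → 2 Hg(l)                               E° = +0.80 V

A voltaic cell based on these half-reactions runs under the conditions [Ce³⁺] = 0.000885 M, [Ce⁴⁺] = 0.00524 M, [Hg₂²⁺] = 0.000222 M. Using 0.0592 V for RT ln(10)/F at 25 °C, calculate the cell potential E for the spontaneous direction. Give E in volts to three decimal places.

+0.954 V

Ce⁴⁺/Ce³⁺ is the cathode (higher E°), Hg₂²⁺/Hg the anode: E°cell = +1.60 − (+0.80) = +0.80 V, n = 2.
Overall: 2 Ce⁴⁺(aq) + 2 Hg(l) → 2 Ce³⁺(aq) + Hg₂²⁺(aq)
Q = [Ce³⁺]^2·[Hg₂²⁺] / ([Ce⁴⁺]^2); log Q = -5.198.
E = E° − (0.0592/n) log Q = +0.80 − (0.0592/2)(-5.198) = +0.954 V.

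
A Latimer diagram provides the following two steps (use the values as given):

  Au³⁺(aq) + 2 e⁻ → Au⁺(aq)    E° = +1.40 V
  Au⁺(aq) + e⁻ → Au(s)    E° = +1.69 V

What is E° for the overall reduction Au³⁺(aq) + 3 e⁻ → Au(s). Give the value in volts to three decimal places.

Standard free energies of sequential steps add: ΔG°₃ = ΔG°₁ + ΔG°₂, so n₃E°₃ = n₁E°₁ + n₂E°₂.
E°₃ = (2×+1.40 + 1×+1.69) / 3 = (+4.490) / 3 = +1.497 V.
Simply averaging or adding the two E° values would be wrong; the electron-weighted sum is required.

+1.497 V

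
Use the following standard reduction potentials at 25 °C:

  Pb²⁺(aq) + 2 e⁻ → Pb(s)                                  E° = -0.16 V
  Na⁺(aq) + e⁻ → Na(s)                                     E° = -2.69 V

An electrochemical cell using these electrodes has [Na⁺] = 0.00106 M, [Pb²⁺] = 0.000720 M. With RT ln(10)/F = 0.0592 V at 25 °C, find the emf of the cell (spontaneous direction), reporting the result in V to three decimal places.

Pb²⁺/Pb is the cathode (higher E°), Na⁺/Na the anode: E°cell = -0.16 − (-2.69) = +2.53 V, n = 2.
Overall: Pb²⁺(aq) + 2 Na(s) → Pb(s) + 2 Na⁺(aq)
Q = [Na⁺]^2 / ([Pb²⁺]); log Q = -2.807.
E = E° − (0.0592/n) log Q = +2.53 − (0.0592/2)(-2.807) = +2.613 V.

+2.613 V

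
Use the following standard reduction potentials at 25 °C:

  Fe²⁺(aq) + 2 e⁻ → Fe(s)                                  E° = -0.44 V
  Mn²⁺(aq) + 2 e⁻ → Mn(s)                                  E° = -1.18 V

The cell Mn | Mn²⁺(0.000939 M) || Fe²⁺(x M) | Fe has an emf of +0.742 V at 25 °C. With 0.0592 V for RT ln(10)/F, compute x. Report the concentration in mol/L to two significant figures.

Fe²⁺/Fe is the cathode, Mn²⁺/Mn the anode: E°cell = +0.74 V, n = 2.
Overall reaction: Fe²⁺(aq) + Mn(s) → Fe(s) + Mn²⁺(aq); Q = [Mn²⁺]^1/[Fe²⁺]^1.
From E = E° − (0.0592/n) log Q: log Q = (E° − E)·n/0.0592 = (+0.74 − (+0.742))·2/0.0592 = -0.0676.
So 1·log[Fe²⁺] = 1·log(0.000939) − log Q = -3.0273 − (-0.0676) = -2.9597; [Fe²⁺] = 10^(-2.9597) ≈ 0.0011 M.

0.0011 M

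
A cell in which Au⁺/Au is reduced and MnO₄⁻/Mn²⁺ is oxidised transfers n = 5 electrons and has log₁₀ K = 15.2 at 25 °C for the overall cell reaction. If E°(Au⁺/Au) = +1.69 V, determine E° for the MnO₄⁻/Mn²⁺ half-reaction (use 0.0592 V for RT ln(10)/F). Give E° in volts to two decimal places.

+1.51 V

E°cell = (0.0592/n)·log K = (0.0592/5)(15.2) = +0.180 V.
Since Au⁺/Au is the cathode and MnO₄⁻/Mn²⁺ the anode, E°cell = E°(Au⁺/Au) − E°(MnO₄⁻/Mn²⁺).
So E°(MnO₄⁻/Mn²⁺) = E°(Au⁺/Au) − E°cell = (+1.69) − (+0.180) = +1.51 V.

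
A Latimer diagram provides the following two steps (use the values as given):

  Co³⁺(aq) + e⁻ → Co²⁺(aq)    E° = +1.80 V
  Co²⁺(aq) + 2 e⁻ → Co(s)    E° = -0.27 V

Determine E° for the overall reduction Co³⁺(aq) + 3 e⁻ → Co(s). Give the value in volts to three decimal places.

Since ΔG° = −nFE° is additive over sequential reductions, n₃E°₃ = n₁E°₁ + n₂E°₂.
E°₃ = (1×+1.80 + 2×-0.27) / 3 = (+1.260) / 3 = +0.420 V.

+0.420 V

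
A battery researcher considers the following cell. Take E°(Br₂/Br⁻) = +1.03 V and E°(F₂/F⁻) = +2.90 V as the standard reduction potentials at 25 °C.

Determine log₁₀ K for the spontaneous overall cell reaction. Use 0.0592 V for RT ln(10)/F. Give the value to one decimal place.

63.2

Cathode: F₂/F⁻; anode: Br₂/Br⁻. E°cell = +1.87 V, n = 2.
log K = nE°cell / 0.0592 = (2)(+1.87) / 0.0592 = 63.2.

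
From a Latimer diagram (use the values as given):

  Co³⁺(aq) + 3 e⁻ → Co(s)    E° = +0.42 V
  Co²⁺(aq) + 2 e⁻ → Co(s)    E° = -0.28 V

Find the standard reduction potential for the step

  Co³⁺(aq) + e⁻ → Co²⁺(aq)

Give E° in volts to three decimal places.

+1.820 V

Sequential free energies add, so n₃E°₃ = n₁E°₁ + n₂E°₂.
With n₃ = 3, and the known step contributing 2×(-0.28) V, the unknown satisfies 1·E° = 3×(+0.42) − 2×(-0.28) = +1.820.
E° = +1.820 / 1 = +1.820 V.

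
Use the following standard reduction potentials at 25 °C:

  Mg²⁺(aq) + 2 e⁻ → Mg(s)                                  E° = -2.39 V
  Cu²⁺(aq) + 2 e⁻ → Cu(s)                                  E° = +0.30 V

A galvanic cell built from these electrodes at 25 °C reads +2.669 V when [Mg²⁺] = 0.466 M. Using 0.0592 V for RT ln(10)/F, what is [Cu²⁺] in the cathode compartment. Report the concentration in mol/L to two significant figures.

Cu²⁺/Cu is the cathode, Mg²⁺/Mg the anode: E°cell = +2.69 V, n = 2.
Overall reaction: Cu²⁺(aq) + Mg(s) → Cu(s) + Mg²⁺(aq); Q = [Mg²⁺]^1/[Cu²⁺]^1.
From E = E° − (0.0592/n) log Q: log Q = (E° − E)·n/0.0592 = (+2.69 − (+2.669))·2/0.0592 = 0.7095.
So 1·log[Cu²⁺] = 1·log(0.466) − log Q = -0.3316 − (0.7095) = -1.0411; [Cu²⁺] = 10^(-1.0411) ≈ 0.091 M.

0.091 M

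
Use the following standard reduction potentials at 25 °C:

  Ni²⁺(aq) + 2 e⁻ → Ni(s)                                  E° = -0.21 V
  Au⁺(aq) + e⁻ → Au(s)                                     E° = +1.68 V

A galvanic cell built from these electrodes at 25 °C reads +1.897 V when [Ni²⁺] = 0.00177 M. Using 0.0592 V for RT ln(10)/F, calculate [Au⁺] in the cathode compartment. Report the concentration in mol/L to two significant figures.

Au⁺/Au is the cathode, Ni²⁺/Ni the anode: E°cell = +1.89 V, n = 2.
Overall reaction: 2 Au⁺(aq) + Ni(s) → 2 Au(s) + Ni²⁺(aq); Q = [Ni²⁺]^1/[Au⁺]^2.
From E = E° − (0.0592/n) log Q: log Q = (E° − E)·n/0.0592 = (+1.89 − (+1.897))·2/0.0592 = -0.2365.
So 2·log[Au⁺] = 1·log(0.00177) − log Q = -2.7520 − (-0.2365) = -2.5155; log[Au⁺] = -2.5155 / 2 = -1.2577; [Au⁺] = 10^(-1.2577) ≈ 0.055 M.

0.055 M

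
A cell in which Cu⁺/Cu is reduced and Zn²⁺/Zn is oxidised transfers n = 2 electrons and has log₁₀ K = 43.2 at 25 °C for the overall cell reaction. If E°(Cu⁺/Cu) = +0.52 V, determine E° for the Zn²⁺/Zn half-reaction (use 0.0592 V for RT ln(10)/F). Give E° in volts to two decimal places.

-0.76 V

E°cell = (0.0592/n)·log K = (0.0592/2)(43.2) = +1.279 V.
Since Cu⁺/Cu is the cathode and Zn²⁺/Zn the anode, E°cell = E°(Cu⁺/Cu) − E°(Zn²⁺/Zn).
So E°(Zn²⁺/Zn) = E°(Cu⁺/Cu) − E°cell = (+0.52) − (+1.279) = -0.76 V.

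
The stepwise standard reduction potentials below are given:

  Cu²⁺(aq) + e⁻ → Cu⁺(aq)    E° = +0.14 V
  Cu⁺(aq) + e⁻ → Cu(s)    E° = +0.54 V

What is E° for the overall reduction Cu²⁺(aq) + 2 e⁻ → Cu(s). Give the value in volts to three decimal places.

+0.340 V

Adding the free-energy changes (−nFE°) of the two steps gives −n₃FE°₃ = −n₁FE°₁ − n₂FE°₂.
E°₃ = (1×+0.14 + 1×+0.54) / 2 = (+0.680) / 2 = +0.340 V.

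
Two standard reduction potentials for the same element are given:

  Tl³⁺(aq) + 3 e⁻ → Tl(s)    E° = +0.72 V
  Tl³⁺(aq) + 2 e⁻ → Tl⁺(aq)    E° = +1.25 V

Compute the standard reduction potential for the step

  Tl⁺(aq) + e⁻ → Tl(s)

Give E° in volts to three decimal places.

Sequential free energies add, so n₃E°₃ = n₁E°₁ + n₂E°₂.
With n₃ = 3, and the known step contributing 2×(+1.25) V, the unknown satisfies 1·E° = 3×(+0.72) − 2×(+1.25) = -0.340.
E° = -0.340 / 1 = -0.340 V.

-0.340 V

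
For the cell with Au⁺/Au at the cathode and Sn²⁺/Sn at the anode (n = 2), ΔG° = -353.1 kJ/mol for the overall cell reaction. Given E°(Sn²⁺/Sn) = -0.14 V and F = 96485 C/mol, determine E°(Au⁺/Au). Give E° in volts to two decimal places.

+1.69 V

E°cell = −ΔG°/(nF) = −(-353.1×10³)/((2)(96485)) = +1.830 V.
Since Au⁺/Au is the cathode and Sn²⁺/Sn the anode, E°cell = E°(Au⁺/Au) − E°(Sn²⁺/Sn).
So E°(Au⁺/Au) = E°cell + E°(Sn²⁺/Sn) = +1.830 + (-0.14) = +1.69 V.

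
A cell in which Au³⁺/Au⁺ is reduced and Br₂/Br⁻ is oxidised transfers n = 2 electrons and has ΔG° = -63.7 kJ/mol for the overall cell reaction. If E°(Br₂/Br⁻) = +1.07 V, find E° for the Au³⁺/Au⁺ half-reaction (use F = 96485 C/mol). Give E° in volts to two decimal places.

E°cell = −ΔG°/(nF) = −(-63.7×10³)/((2)(96485)) = +0.330 V.
Since Au³⁺/Au⁺ is the cathode and Br₂/Br⁻ the anode, E°cell = E°(Au³⁺/Au⁺) − E°(Br₂/Br⁻).
So E°(Au³⁺/Au⁺) = E°cell + E°(Br₂/Br⁻) = +0.330 + (+1.07) = +1.40 V.

+1.40 V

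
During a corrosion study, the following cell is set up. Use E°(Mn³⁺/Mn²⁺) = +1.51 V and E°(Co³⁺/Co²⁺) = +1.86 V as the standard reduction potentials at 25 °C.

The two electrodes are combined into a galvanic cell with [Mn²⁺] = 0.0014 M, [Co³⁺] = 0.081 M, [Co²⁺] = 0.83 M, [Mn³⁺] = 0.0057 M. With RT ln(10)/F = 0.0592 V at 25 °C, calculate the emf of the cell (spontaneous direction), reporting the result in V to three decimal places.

Co³⁺/Co²⁺ is the cathode (higher E°), Mn³⁺/Mn²⁺ the anode: E°cell = +1.86 − (+1.51) = +0.35 V, n = 1.
Overall: Co³⁺(aq) + Mn²⁺(aq) → Co²⁺(aq) + Mn³⁺(aq)
Q = [Co²⁺]·[Mn³⁺] / ([Co³⁺]·[Mn²⁺]); log Q = 1.620.
E = E° − (0.0592/n) log Q = +0.35 − (0.0592/1)(1.620) = +0.254 V.

+0.254 V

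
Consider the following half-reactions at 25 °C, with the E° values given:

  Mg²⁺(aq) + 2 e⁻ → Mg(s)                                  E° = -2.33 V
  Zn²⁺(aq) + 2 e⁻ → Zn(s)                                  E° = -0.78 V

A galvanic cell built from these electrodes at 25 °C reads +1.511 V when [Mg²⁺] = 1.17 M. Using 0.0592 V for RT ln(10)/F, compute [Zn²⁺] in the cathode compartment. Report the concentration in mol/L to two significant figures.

0.056 M

Zn²⁺/Zn is the cathode, Mg²⁺/Mg the anode: E°cell = +1.55 V, n = 2.
Overall reaction: Zn²⁺(aq) + Mg(s) → Zn(s) + Mg²⁺(aq); Q = [Mg²⁺]^1/[Zn²⁺]^1.
From E = E° − (0.0592/n) log Q: log Q = (E° − E)·n/0.0592 = (+1.55 − (+1.511))·2/0.0592 = 1.3176.
So 1·log[Zn²⁺] = 1·log(1.17) − log Q = 0.0682 − (1.3176) = -1.2494; [Zn²⁺] = 10^(-1.2494) ≈ 0.056 M.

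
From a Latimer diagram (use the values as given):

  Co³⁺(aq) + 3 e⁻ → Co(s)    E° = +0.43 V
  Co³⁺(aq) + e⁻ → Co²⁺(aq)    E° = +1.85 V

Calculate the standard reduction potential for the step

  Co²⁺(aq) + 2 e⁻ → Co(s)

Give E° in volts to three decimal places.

-0.280 V

Sequential free energies add, so n₃E°₃ = n₁E°₁ + n₂E°₂.
With n₃ = 3, and the known step contributing 1×(+1.85) V, the unknown satisfies 2·E° = 3×(+0.43) − 1×(+1.85) = -0.560.
E° = -0.560 / 2 = -0.280 V.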